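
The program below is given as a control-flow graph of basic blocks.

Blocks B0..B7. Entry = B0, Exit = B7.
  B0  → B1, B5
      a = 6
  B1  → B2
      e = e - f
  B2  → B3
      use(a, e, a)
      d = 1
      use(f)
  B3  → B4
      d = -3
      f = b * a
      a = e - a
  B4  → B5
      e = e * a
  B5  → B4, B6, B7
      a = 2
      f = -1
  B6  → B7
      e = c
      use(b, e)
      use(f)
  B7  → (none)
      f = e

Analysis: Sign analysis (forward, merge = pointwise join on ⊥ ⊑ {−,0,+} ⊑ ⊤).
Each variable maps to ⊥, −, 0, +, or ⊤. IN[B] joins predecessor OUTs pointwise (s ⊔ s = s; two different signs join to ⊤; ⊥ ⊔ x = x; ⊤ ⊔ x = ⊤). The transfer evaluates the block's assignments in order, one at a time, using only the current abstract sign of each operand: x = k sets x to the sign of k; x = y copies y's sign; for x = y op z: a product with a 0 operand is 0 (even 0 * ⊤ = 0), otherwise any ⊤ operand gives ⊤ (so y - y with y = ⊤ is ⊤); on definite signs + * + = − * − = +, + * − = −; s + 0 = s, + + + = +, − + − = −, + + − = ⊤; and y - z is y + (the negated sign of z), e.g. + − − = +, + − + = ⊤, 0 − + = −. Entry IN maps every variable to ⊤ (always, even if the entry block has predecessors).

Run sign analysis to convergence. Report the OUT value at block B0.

Answer: {a: +, b: ⊤, c: ⊤, d: ⊤, e: ⊤, f: ⊤}

Derivation:
Fixpoint table:
  B0:  IN=(all ⊤)  OUT={a:+; rest ⊤}
  B1:  IN={a:+; rest ⊤}  OUT={a:+; rest ⊤}
  B2:  IN={a:+; rest ⊤}  OUT={a:+, d:+; rest ⊤}
  B3:  IN={a:+, d:+; rest ⊤}  OUT={d:-; rest ⊤}
  B4:  IN=(all ⊤)  OUT=(all ⊤)
  B5:  IN=(all ⊤)  OUT={a:+, f:-; rest ⊤}
  B6:  IN={a:+, f:-; rest ⊤}  OUT={a:+, f:-; rest ⊤}
  B7:  IN={a:+, f:-; rest ⊤}  OUT={a:+; rest ⊤}

B0 is the boundary node: IN[B0] = {a: ⊤, b: ⊤, c: ⊤, d: ⊤, e: ⊤, f: ⊤}
Applying B0's transfer function to that IN value gives OUT[B0] (row B0 above).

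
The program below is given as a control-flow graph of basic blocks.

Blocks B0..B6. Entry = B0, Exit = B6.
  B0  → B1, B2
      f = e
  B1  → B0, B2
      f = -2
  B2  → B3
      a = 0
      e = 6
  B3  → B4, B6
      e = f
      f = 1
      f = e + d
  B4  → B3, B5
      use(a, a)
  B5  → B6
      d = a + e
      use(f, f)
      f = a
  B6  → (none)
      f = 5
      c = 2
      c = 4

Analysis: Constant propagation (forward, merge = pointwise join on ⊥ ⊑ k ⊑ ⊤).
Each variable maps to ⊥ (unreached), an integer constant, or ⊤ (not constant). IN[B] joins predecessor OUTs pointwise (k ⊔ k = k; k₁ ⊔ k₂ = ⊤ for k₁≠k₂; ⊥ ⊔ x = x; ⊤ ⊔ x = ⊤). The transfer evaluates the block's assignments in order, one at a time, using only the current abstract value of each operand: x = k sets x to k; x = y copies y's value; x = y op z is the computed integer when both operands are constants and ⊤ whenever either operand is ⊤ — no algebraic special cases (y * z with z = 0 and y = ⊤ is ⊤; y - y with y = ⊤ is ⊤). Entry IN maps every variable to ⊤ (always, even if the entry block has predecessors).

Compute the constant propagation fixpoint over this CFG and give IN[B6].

Converged values:
  B0:   IN=(all ⊤)   OUT=(all ⊤)
  B1:   IN=(all ⊤)   OUT={f:-2; rest ⊤}
  B2:   IN=(all ⊤)   OUT={a:0, e:6; rest ⊤}
  B3:   IN={a:0; rest ⊤}   OUT={a:0; rest ⊤}
  B4:   IN={a:0; rest ⊤}   OUT={a:0; rest ⊤}
  B5:   IN={a:0; rest ⊤}   OUT={a:0, f:0; rest ⊤}
  B6:   IN={a:0; rest ⊤}   OUT={a:0, c:4, f:5; rest ⊤}

Merge at B6: IN[B6] = OUT[B3] ⊔ OUT[B5] = {a: 0, b: ⊤, c: ⊤, d: ⊤, e: ⊤, f: ⊤}

Answer: {a: 0, b: ⊤, c: ⊤, d: ⊤, e: ⊤, f: ⊤}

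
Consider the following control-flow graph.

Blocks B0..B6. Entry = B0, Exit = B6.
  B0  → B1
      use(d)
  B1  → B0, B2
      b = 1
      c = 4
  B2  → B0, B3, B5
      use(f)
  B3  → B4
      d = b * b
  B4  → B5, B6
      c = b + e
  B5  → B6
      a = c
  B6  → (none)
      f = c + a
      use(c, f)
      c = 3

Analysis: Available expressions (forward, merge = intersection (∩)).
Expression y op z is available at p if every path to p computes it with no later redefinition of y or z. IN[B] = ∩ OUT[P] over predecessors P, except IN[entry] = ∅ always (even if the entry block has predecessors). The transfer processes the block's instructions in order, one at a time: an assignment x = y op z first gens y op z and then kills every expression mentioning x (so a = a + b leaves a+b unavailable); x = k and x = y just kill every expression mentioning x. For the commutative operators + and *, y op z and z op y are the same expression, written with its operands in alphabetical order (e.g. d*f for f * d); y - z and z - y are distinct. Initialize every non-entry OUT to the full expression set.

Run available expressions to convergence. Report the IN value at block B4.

Converged values:
  B0:   IN={}   OUT={}
  B1:   IN={}   OUT={}
  B2:   IN={}   OUT={}
  B3:   IN={}   OUT={b*b}
  B4:   IN={b*b}   OUT={b*b, b+e}
  B5:   IN={}   OUT={}
  B6:   IN={}   OUT={}

Merge at B4: IN[B4] = OUT[B3] = {b*b}

Answer: {b*b}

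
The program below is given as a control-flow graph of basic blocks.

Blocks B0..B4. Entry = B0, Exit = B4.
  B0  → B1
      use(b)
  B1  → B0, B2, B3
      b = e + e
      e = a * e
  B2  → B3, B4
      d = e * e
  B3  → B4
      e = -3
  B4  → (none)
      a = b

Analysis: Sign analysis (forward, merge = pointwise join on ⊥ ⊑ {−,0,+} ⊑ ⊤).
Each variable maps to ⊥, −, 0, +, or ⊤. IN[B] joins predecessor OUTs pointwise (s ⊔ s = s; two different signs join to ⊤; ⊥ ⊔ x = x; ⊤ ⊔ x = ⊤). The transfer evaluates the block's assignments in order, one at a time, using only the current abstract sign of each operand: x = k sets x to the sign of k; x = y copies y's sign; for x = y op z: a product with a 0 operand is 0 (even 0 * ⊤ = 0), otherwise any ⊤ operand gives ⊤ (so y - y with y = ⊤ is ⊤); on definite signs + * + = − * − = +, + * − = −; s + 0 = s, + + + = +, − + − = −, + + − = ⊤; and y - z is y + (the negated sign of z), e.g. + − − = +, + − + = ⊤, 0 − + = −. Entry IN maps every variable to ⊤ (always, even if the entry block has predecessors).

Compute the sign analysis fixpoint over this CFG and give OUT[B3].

Converged values:
  B0:   IN=(all ⊤)   OUT=(all ⊤)
  B1:   IN=(all ⊤)   OUT=(all ⊤)
  B2:   IN=(all ⊤)   OUT=(all ⊤)
  B3:   IN=(all ⊤)   OUT={e:-; rest ⊤}
  B4:   IN=(all ⊤)   OUT=(all ⊤)

Merge at B3: IN[B3] = OUT[B1] ⊔ OUT[B2] = {a: ⊤, b: ⊤, c: ⊤, d: ⊤, e: ⊤, f: ⊤}
Applying B3's transfer function to that IN value gives OUT[B3] (row B3 above).

Answer: {a: ⊤, b: ⊤, c: ⊤, d: ⊤, e: -, f: ⊤}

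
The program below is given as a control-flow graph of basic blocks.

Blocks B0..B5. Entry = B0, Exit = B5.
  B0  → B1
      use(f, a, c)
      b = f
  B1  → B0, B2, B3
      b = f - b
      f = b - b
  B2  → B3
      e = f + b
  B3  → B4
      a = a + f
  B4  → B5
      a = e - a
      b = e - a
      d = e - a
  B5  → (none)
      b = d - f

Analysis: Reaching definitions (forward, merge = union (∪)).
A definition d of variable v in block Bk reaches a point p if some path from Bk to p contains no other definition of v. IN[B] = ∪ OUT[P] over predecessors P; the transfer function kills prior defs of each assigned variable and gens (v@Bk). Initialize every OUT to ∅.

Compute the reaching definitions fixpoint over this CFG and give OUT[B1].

Answer: {b@B1, f@B1}

Trace:
Per-block solution:
  B0:  IN={b@B1, f@B1}  OUT={b@B0, f@B1}
  B1:  IN={b@B0, f@B1}  OUT={b@B1, f@B1}
  B2:  IN={b@B1, f@B1}  OUT={b@B1, e@B2, f@B1}
  B3:  IN={b@B1, e@B2, f@B1}  OUT={a@B3, b@B1, e@B2, f@B1}
  B4:  IN={a@B3, b@B1, e@B2, f@B1}  OUT={a@B4, b@B4, d@B4, e@B2, f@B1}
  B5:  IN={a@B4, b@B4, d@B4, e@B2, f@B1}  OUT={a@B4, b@B5, d@B4, e@B2, f@B1}

Merge at B1: IN[B1] = OUT[B0] = {b@B0, f@B1}
Applying B1's transfer function to that IN value gives OUT[B1] (row B1 above).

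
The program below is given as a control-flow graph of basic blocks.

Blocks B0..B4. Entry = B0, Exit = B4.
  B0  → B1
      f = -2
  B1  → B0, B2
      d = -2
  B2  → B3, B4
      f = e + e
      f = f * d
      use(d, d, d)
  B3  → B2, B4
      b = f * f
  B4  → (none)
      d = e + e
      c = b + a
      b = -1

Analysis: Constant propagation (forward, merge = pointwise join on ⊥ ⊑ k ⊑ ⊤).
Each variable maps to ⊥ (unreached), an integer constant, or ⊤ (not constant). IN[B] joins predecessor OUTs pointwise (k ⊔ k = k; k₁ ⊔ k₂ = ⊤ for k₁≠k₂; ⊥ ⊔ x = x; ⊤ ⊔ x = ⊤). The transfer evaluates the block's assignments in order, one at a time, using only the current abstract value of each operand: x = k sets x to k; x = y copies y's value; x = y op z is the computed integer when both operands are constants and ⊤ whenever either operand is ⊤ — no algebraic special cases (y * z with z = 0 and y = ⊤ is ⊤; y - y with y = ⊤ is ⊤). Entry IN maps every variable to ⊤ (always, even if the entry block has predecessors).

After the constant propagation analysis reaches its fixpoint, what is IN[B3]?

Fixpoint table:
  B0: | IN=(all ⊤) | OUT={f:-2; rest ⊤}
  B1: | IN={f:-2; rest ⊤} | OUT={d:-2, f:-2; rest ⊤}
  B2: | IN={d:-2; rest ⊤} | OUT={d:-2; rest ⊤}
  B3: | IN={d:-2; rest ⊤} | OUT={d:-2; rest ⊤}
  B4: | IN={d:-2; rest ⊤} | OUT={b:-1; rest ⊤}

Merge at B3: IN[B3] = OUT[B2] = {a: ⊤, b: ⊤, c: ⊤, d: -2, e: ⊤, f: ⊤}

Answer: {a: ⊤, b: ⊤, c: ⊤, d: -2, e: ⊤, f: ⊤}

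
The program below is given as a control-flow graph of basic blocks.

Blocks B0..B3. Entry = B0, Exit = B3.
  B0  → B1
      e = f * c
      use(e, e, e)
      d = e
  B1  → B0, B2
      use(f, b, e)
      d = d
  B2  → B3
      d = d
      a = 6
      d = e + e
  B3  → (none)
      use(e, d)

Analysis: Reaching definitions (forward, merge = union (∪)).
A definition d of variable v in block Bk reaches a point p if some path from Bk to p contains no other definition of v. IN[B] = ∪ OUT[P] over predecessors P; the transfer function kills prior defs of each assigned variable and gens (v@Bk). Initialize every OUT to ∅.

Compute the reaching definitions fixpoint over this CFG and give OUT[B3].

Answer: {a@B2, d@B2, e@B0}

Trace:
Per-block solution:
  B0: | IN={d@B1, e@B0} | OUT={d@B0, e@B0}
  B1: | IN={d@B0, e@B0} | OUT={d@B1, e@B0}
  B2: | IN={d@B1, e@B0} | OUT={a@B2, d@B2, e@B0}
  B3: | IN={a@B2, d@B2, e@B0} | OUT={a@B2, d@B2, e@B0}

Merge at B3: IN[B3] = OUT[B2] = {a@B2, d@B2, e@B0}
Applying B3's transfer function to that IN value gives OUT[B3] (row B3 above).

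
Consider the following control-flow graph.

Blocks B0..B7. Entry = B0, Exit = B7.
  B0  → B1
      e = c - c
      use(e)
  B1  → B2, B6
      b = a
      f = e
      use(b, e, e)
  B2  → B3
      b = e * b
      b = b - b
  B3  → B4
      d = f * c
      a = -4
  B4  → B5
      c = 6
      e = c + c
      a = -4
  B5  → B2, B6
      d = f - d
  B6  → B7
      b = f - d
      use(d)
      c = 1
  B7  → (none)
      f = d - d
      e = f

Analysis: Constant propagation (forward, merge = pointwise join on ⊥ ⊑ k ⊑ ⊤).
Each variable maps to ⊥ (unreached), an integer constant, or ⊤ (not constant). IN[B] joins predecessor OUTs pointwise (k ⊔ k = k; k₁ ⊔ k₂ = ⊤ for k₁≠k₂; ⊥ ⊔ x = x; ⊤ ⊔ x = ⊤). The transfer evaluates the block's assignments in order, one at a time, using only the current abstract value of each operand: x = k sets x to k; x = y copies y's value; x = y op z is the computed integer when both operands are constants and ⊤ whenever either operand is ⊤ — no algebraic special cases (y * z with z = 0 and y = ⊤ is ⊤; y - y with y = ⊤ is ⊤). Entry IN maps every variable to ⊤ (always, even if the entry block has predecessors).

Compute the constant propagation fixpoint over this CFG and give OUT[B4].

Answer: {a: -4, b: ⊤, c: 6, d: ⊤, e: 12, f: ⊤}

Derivation:
Fixpoint table:
  B0:  IN=(all ⊤)  OUT=(all ⊤)
  B1:  IN=(all ⊤)  OUT=(all ⊤)
  B2:  IN=(all ⊤)  OUT=(all ⊤)
  B3:  IN=(all ⊤)  OUT={a:-4; rest ⊤}
  B4:  IN={a:-4; rest ⊤}  OUT={a:-4, c:6, e:12; rest ⊤}
  B5:  IN={a:-4, c:6, e:12; rest ⊤}  OUT={a:-4, c:6, e:12; rest ⊤}
  B6:  IN=(all ⊤)  OUT={c:1; rest ⊤}
  B7:  IN={c:1; rest ⊤}  OUT={c:1; rest ⊤}

Merge at B4: IN[B4] = OUT[B3] = {a: -4, b: ⊤, c: ⊤, d: ⊤, e: ⊤, f: ⊤}
Applying B4's transfer function to that IN value gives OUT[B4] (row B4 above).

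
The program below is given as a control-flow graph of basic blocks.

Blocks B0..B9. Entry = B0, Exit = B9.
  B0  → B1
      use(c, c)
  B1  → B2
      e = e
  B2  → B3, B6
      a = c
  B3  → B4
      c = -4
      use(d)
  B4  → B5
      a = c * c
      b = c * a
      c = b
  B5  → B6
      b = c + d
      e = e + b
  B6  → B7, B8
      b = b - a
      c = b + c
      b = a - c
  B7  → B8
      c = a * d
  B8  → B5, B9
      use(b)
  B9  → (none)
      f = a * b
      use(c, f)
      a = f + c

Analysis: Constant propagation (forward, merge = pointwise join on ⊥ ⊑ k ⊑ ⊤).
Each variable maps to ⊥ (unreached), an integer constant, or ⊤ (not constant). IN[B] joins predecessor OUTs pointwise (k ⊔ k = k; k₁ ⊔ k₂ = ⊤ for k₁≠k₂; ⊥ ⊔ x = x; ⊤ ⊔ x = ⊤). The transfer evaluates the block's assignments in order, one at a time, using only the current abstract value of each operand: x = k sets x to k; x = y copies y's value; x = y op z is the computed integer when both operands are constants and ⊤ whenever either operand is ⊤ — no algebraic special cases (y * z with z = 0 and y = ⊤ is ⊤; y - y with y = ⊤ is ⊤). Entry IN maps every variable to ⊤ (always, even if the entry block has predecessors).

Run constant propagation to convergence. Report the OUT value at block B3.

Per-block solution:
  B0:   IN=(all ⊤)   OUT=(all ⊤)
  B1:   IN=(all ⊤)   OUT=(all ⊤)
  B2:   IN=(all ⊤)   OUT=(all ⊤)
  B3:   IN=(all ⊤)   OUT={c:-4; rest ⊤}
  B4:   IN={c:-4; rest ⊤}   OUT={a:16, b:-64, c:-64; rest ⊤}
  B5:   IN=(all ⊤)   OUT=(all ⊤)
  B6:   IN=(all ⊤)   OUT=(all ⊤)
  B7:   IN=(all ⊤)   OUT=(all ⊤)
  B8:   IN=(all ⊤)   OUT=(all ⊤)
  B9:   IN=(all ⊤)   OUT=(all ⊤)

Merge at B3: IN[B3] = OUT[B2] = {a: ⊤, b: ⊤, c: ⊤, d: ⊤, e: ⊤, f: ⊤}
Applying B3's transfer function to that IN value gives OUT[B3] (row B3 above).

Answer: {a: ⊤, b: ⊤, c: -4, d: ⊤, e: ⊤, f: ⊤}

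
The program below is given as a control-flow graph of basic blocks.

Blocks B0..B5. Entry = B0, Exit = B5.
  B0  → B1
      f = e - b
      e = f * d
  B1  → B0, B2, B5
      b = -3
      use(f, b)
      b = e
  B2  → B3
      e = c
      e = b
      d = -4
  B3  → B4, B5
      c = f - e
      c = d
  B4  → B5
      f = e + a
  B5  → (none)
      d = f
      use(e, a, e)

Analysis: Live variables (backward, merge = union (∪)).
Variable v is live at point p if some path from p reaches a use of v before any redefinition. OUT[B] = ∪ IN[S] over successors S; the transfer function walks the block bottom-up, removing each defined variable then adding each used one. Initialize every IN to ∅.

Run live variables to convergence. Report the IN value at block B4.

Answer: {a, e}

Trace:
Converged values:
  B0:  IN={a, b, c, d, e}  OUT={a, c, d, e, f}
  B1:  IN={a, c, d, e, f}  OUT={a, b, c, d, e, f}
  B2:  IN={a, b, c, f}  OUT={a, d, e, f}
  B3:  IN={a, d, e, f}  OUT={a, e, f}
  B4:  IN={a, e}  OUT={a, e, f}
  B5:  IN={a, e, f}  OUT={}

Merge at B4: OUT[B4] = IN[B5] = {a, e, f}
Applying B4's transfer function to that OUT value gives IN[B4] (row B4 above).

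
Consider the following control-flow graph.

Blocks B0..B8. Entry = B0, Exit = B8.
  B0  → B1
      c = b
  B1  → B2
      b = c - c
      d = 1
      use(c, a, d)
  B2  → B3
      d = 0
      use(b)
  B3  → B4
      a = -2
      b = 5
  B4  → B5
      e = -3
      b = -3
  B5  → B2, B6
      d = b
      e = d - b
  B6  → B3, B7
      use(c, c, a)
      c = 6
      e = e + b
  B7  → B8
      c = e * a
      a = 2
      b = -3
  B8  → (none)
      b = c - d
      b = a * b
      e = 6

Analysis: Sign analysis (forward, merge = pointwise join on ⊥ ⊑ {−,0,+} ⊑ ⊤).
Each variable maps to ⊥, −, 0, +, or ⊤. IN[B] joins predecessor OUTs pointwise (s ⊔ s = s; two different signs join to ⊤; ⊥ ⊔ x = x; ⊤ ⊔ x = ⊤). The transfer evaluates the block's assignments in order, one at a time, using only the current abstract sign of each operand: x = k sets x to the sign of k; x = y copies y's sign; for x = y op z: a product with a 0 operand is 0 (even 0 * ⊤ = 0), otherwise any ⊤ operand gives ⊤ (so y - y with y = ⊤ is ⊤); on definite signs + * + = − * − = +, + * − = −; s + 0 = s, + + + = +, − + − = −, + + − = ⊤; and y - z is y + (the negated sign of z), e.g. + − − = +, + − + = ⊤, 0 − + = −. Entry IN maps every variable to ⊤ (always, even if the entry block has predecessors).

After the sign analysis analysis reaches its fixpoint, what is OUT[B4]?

Fixpoint table:
  B0: | IN=(all ⊤) | OUT=(all ⊤)
  B1: | IN=(all ⊤) | OUT={d:+; rest ⊤}
  B2: | IN=(all ⊤) | OUT={d:0; rest ⊤}
  B3: | IN=(all ⊤) | OUT={a:-, b:+; rest ⊤}
  B4: | IN={a:-, b:+; rest ⊤} | OUT={a:-, b:-, e:-; rest ⊤}
  B5: | IN={a:-, b:-, e:-; rest ⊤} | OUT={a:-, b:-, d:-; rest ⊤}
  B6: | IN={a:-, b:-, d:-; rest ⊤} | OUT={a:-, b:-, c:+, d:-; rest ⊤}
  B7: | IN={a:-, b:-, c:+, d:-; rest ⊤} | OUT={a:+, b:-, d:-; rest ⊤}
  B8: | IN={a:+, b:-, d:-; rest ⊤} | OUT={a:+, d:-, e:+; rest ⊤}

Merge at B4: IN[B4] = OUT[B3] = {a: -, b: +, c: ⊤, d: ⊤, e: ⊤, f: ⊤}
Applying B4's transfer function to that IN value gives OUT[B4] (row B4 above).

Answer: {a: -, b: -, c: ⊤, d: ⊤, e: -, f: ⊤}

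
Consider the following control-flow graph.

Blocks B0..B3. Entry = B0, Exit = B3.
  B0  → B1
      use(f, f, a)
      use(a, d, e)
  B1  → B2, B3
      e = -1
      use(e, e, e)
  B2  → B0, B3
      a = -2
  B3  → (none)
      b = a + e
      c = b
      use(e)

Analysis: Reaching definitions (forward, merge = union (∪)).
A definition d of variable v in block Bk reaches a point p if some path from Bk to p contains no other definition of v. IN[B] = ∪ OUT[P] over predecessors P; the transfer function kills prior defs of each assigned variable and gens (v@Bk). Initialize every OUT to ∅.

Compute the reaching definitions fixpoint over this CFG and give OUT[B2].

Per-block solution:
  B0: | IN={a@B2, e@B1} | OUT={a@B2, e@B1}
  B1: | IN={a@B2, e@B1} | OUT={a@B2, e@B1}
  B2: | IN={a@B2, e@B1} | OUT={a@B2, e@B1}
  B3: | IN={a@B2, e@B1} | OUT={a@B2, b@B3, c@B3, e@B1}

Merge at B2: IN[B2] = OUT[B1] = {a@B2, e@B1}
Applying B2's transfer function to that IN value gives OUT[B2] (row B2 above).

Answer: {a@B2, e@B1}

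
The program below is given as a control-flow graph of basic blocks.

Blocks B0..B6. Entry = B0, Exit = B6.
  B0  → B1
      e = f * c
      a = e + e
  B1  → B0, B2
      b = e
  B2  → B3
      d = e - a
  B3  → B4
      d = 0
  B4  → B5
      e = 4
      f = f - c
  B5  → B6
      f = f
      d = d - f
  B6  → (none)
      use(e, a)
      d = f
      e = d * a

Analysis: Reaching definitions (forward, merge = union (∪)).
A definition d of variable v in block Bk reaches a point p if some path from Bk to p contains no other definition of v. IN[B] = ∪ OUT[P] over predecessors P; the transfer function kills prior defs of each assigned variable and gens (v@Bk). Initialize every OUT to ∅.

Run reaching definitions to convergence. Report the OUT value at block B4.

Fixpoint table:
  B0:  IN={a@B0, b@B1, e@B0}  OUT={a@B0, b@B1, e@B0}
  B1:  IN={a@B0, b@B1, e@B0}  OUT={a@B0, b@B1, e@B0}
  B2:  IN={a@B0, b@B1, e@B0}  OUT={a@B0, b@B1, d@B2, e@B0}
  B3:  IN={a@B0, b@B1, d@B2, e@B0}  OUT={a@B0, b@B1, d@B3, e@B0}
  B4:  IN={a@B0, b@B1, d@B3, e@B0}  OUT={a@B0, b@B1, d@B3, e@B4, f@B4}
  B5:  IN={a@B0, b@B1, d@B3, e@B4, f@B4}  OUT={a@B0, b@B1, d@B5, e@B4, f@B5}
  B6:  IN={a@B0, b@B1, d@B5, e@B4, f@B5}  OUT={a@B0, b@B1, d@B6, e@B6, f@B5}

Merge at B4: IN[B4] = OUT[B3] = {a@B0, b@B1, d@B3, e@B0}
Applying B4's transfer function to that IN value gives OUT[B4] (row B4 above).

Answer: {a@B0, b@B1, d@B3, e@B4, f@B4}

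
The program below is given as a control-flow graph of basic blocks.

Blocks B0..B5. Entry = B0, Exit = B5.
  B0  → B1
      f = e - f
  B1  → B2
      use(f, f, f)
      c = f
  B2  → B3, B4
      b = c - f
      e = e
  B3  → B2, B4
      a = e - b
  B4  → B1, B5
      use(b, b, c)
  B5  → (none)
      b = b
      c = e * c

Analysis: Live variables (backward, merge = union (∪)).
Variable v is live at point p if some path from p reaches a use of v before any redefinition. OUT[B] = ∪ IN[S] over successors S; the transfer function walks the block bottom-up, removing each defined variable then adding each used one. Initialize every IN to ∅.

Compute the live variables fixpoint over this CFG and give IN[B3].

Answer: {b, c, e, f}

Trace:
Per-block solution:
  B0:  IN={e, f}  OUT={e, f}
  B1:  IN={e, f}  OUT={c, e, f}
  B2:  IN={c, e, f}  OUT={b, c, e, f}
  B3:  IN={b, c, e, f}  OUT={b, c, e, f}
  B4:  IN={b, c, e, f}  OUT={b, c, e, f}
  B5:  IN={b, c, e}  OUT={}

Merge at B3: OUT[B3] = IN[B2] ⊔ IN[B4] = {b, c, e, f}
Applying B3's transfer function to that OUT value gives IN[B3] (row B3 above).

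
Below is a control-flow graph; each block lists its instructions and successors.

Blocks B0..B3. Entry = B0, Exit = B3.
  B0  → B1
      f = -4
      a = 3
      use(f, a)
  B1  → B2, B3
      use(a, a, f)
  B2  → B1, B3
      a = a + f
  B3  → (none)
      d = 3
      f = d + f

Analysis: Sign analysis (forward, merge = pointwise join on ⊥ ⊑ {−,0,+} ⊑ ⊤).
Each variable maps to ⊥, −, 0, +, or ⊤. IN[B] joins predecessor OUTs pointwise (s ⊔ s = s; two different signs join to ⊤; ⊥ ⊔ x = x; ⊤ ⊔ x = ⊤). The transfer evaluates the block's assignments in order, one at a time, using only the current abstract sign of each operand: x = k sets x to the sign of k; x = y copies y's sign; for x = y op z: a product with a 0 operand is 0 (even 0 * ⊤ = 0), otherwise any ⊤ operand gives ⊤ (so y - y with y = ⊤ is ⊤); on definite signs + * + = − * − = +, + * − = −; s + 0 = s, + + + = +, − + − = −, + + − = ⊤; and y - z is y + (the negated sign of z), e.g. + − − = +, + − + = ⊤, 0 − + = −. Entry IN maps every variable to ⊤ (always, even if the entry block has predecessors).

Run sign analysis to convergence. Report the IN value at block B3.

Converged values:
  B0:   IN=(all ⊤)   OUT={a:+, f:-; rest ⊤}
  B1:   IN={f:-; rest ⊤}   OUT={f:-; rest ⊤}
  B2:   IN={f:-; rest ⊤}   OUT={f:-; rest ⊤}
  B3:   IN={f:-; rest ⊤}   OUT={d:+; rest ⊤}

Merge at B3: IN[B3] = OUT[B1] ⊔ OUT[B2] = {a: ⊤, b: ⊤, c: ⊤, d: ⊤, e: ⊤, f: -}

Answer: {a: ⊤, b: ⊤, c: ⊤, d: ⊤, e: ⊤, f: -}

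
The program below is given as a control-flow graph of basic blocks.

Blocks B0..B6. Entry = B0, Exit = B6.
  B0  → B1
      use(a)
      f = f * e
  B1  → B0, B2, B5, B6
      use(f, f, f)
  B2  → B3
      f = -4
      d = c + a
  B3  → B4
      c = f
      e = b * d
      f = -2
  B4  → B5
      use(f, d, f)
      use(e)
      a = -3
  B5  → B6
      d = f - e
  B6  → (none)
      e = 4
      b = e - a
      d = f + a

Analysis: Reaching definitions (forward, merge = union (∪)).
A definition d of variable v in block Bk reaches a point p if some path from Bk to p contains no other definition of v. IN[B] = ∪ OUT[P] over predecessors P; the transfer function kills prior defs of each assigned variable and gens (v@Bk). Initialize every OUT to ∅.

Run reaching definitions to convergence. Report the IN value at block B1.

Answer: {f@B0}

Trace:
Fixpoint table:
  B0:  IN={f@B0}  OUT={f@B0}
  B1:  IN={f@B0}  OUT={f@B0}
  B2:  IN={f@B0}  OUT={d@B2, f@B2}
  B3:  IN={d@B2, f@B2}  OUT={c@B3, d@B2, e@B3, f@B3}
  B4:  IN={c@B3, d@B2, e@B3, f@B3}  OUT={a@B4, c@B3, d@B2, e@B3, f@B3}
  B5:  IN={a@B4, c@B3, d@B2, e@B3, f@B0, f@B3}  OUT={a@B4, c@B3, d@B5, e@B3, f@B0, f@B3}
  B6:  IN={a@B4, c@B3, d@B5, e@B3, f@B0, f@B3}  OUT={a@B4, b@B6, c@B3, d@B6, e@B6, f@B0, f@B3}

Merge at B1: IN[B1] = OUT[B0] = {f@B0}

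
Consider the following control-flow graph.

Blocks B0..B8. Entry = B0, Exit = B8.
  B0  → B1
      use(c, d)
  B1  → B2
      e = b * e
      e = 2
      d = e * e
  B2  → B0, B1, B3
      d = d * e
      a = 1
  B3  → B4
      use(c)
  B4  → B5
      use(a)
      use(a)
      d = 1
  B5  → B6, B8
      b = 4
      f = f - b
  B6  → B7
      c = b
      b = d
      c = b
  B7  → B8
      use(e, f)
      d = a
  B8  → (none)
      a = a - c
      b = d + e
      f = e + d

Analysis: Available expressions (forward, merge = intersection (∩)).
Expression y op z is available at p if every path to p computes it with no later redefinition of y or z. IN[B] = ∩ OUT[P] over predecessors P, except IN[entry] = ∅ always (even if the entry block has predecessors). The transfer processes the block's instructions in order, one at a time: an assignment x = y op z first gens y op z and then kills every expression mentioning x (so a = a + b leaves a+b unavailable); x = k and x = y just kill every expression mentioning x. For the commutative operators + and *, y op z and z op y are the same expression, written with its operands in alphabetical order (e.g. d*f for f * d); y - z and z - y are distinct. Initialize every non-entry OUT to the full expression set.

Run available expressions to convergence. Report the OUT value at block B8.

Per-block solution:
  B0: | IN={} | OUT={}
  B1: | IN={} | OUT={e*e}
  B2: | IN={e*e} | OUT={e*e}
  B3: | IN={e*e} | OUT={e*e}
  B4: | IN={e*e} | OUT={e*e}
  B5: | IN={e*e} | OUT={e*e}
  B6: | IN={e*e} | OUT={e*e}
  B7: | IN={e*e} | OUT={e*e}
  B8: | IN={e*e} | OUT={d+e, e*e}

Merge at B8: IN[B8] = OUT[B5] ∩ OUT[B7] = {e*e}
Applying B8's transfer function to that IN value gives OUT[B8] (row B8 above).

Answer: {d+e, e*e}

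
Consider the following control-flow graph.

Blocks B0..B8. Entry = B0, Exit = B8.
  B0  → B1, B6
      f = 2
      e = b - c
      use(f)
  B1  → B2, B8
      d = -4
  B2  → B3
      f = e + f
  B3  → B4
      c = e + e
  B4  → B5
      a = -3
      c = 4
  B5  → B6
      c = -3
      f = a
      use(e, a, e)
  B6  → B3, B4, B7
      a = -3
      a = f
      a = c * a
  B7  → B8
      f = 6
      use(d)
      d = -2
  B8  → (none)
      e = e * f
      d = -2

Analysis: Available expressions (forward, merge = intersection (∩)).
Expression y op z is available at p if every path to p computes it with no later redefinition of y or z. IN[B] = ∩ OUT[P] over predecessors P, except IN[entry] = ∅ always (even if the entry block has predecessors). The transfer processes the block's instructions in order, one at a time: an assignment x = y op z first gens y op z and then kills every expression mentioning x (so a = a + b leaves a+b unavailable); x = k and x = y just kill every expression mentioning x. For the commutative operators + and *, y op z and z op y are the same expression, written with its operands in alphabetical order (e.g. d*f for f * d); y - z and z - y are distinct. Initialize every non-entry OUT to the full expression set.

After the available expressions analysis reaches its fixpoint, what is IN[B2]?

Answer: {b-c}

Derivation:
Converged values:
  B0:  IN={}  OUT={b-c}
  B1:  IN={b-c}  OUT={b-c}
  B2:  IN={b-c}  OUT={b-c}
  B3:  IN={}  OUT={e+e}
  B4:  IN={}  OUT={}
  B5:  IN={}  OUT={}
  B6:  IN={}  OUT={}
  B7:  IN={}  OUT={}
  B8:  IN={}  OUT={}

Merge at B2: IN[B2] = OUT[B1] = {b-c}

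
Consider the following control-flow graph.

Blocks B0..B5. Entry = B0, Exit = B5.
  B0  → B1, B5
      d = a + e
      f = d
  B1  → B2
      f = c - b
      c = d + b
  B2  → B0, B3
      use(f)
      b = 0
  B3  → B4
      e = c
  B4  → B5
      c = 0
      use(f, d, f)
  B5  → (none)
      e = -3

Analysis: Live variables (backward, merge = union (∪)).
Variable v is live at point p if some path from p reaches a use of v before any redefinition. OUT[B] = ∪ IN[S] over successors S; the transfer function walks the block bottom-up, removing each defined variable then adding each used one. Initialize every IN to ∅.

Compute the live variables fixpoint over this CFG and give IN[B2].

Answer: {a, c, d, e, f}

Working:
Per-block solution:
  B0: | IN={a, b, c, e} | OUT={a, b, c, d, e}
  B1: | IN={a, b, c, d, e} | OUT={a, c, d, e, f}
  B2: | IN={a, c, d, e, f} | OUT={a, b, c, d, e, f}
  B3: | IN={c, d, f} | OUT={d, f}
  B4: | IN={d, f} | OUT={}
  B5: | IN={} | OUT={}

Merge at B2: OUT[B2] = IN[B0] ⊔ IN[B3] = {a, b, c, d, e, f}
Applying B2's transfer function to that OUT value gives IN[B2] (row B2 above).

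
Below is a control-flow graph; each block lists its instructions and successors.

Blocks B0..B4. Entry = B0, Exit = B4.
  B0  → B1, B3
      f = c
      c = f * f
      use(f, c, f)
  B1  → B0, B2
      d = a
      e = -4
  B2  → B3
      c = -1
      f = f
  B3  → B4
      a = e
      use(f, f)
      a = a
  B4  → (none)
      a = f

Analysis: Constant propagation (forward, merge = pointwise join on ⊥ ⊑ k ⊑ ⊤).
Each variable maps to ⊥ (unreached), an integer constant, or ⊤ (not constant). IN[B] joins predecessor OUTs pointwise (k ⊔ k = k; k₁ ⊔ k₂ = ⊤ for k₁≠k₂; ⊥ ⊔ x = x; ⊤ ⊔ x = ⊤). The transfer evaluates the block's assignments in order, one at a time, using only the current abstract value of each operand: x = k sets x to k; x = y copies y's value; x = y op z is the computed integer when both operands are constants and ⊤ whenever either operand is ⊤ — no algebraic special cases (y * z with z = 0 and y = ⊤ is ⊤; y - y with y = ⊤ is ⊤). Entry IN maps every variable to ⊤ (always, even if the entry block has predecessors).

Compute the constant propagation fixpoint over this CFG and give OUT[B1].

Answer: {a: ⊤, b: ⊤, c: ⊤, d: ⊤, e: -4, f: ⊤}

Working:
Converged values:
  B0: | IN=(all ⊤) | OUT=(all ⊤)
  B1: | IN=(all ⊤) | OUT={e:-4; rest ⊤}
  B2: | IN={e:-4; rest ⊤} | OUT={c:-1, e:-4; rest ⊤}
  B3: | IN=(all ⊤) | OUT=(all ⊤)
  B4: | IN=(all ⊤) | OUT=(all ⊤)

Merge at B1: IN[B1] = OUT[B0] = {a: ⊤, b: ⊤, c: ⊤, d: ⊤, e: ⊤, f: ⊤}
Applying B1's transfer function to that IN value gives OUT[B1] (row B1 above).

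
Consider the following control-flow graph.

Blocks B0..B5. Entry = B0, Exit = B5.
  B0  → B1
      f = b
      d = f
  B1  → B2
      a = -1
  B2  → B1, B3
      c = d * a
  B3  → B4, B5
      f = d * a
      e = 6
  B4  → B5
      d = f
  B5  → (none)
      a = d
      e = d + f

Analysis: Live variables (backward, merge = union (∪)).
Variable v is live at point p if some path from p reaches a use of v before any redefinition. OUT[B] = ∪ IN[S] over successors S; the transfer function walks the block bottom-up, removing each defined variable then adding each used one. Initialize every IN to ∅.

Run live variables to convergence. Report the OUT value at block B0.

Answer: {d}

Derivation:
Fixpoint table:
  B0:  IN={b}  OUT={d}
  B1:  IN={d}  OUT={a, d}
  B2:  IN={a, d}  OUT={a, d}
  B3:  IN={a, d}  OUT={d, f}
  B4:  IN={f}  OUT={d, f}
  B5:  IN={d, f}  OUT={}

Merge at B0: OUT[B0] = IN[B1] = {d}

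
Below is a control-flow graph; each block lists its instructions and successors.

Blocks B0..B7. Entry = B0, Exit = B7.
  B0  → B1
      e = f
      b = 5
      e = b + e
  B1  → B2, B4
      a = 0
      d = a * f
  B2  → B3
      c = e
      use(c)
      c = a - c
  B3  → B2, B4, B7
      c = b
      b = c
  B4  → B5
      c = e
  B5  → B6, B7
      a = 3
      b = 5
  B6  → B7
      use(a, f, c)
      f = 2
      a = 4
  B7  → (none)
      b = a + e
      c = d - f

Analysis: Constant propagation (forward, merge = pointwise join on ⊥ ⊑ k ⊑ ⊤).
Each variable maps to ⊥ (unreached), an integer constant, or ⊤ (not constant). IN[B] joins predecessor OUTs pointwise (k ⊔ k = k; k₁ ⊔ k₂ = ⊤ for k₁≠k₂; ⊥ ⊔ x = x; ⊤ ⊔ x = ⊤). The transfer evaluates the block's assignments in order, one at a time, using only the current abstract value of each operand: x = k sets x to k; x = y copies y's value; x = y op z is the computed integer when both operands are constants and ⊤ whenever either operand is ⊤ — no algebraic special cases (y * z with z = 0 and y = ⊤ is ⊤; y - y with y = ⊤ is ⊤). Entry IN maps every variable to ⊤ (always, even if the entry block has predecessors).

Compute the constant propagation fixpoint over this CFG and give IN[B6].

Answer: {a: 3, b: 5, c: ⊤, d: ⊤, e: ⊤, f: ⊤}

Trace:
Per-block solution:
  B0:   IN=(all ⊤)   OUT={b:5; rest ⊤}
  B1:   IN={b:5; rest ⊤}   OUT={a:0, b:5; rest ⊤}
  B2:   IN={a:0, b:5; rest ⊤}   OUT={a:0, b:5; rest ⊤}
  B3:   IN={a:0, b:5; rest ⊤}   OUT={a:0, b:5, c:5; rest ⊤}
  B4:   IN={a:0, b:5; rest ⊤}   OUT={a:0, b:5; rest ⊤}
  B5:   IN={a:0, b:5; rest ⊤}   OUT={a:3, b:5; rest ⊤}
  B6:   IN={a:3, b:5; rest ⊤}   OUT={a:4, b:5, f:2; rest ⊤}
  B7:   IN={b:5; rest ⊤}   OUT=(all ⊤)

Merge at B6: IN[B6] = OUT[B5] = {a: 3, b: 5, c: ⊤, d: ⊤, e: ⊤, f: ⊤}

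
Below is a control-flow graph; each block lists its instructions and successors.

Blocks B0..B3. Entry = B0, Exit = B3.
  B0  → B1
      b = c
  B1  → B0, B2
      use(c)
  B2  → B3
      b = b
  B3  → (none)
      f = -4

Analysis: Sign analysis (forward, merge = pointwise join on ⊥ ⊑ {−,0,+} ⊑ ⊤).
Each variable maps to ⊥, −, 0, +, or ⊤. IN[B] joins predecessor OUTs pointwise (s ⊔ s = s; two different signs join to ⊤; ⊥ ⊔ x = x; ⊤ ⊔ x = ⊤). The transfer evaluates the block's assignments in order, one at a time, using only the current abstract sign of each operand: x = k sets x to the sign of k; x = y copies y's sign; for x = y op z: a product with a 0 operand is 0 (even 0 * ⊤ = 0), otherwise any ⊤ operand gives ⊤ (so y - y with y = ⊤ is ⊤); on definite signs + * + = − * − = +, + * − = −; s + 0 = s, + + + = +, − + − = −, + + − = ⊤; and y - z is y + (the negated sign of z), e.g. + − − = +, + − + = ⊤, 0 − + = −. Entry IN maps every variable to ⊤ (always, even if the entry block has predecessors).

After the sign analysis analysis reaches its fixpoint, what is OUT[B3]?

Answer: {a: ⊤, b: ⊤, c: ⊤, d: ⊤, e: ⊤, f: -}

Derivation:
Per-block solution:
  B0: | IN=(all ⊤) | OUT=(all ⊤)
  B1: | IN=(all ⊤) | OUT=(all ⊤)
  B2: | IN=(all ⊤) | OUT=(all ⊤)
  B3: | IN=(all ⊤) | OUT={f:-; rest ⊤}

Merge at B3: IN[B3] = OUT[B2] = {a: ⊤, b: ⊤, c: ⊤, d: ⊤, e: ⊤, f: ⊤}
Applying B3's transfer function to that IN value gives OUT[B3] (row B3 above).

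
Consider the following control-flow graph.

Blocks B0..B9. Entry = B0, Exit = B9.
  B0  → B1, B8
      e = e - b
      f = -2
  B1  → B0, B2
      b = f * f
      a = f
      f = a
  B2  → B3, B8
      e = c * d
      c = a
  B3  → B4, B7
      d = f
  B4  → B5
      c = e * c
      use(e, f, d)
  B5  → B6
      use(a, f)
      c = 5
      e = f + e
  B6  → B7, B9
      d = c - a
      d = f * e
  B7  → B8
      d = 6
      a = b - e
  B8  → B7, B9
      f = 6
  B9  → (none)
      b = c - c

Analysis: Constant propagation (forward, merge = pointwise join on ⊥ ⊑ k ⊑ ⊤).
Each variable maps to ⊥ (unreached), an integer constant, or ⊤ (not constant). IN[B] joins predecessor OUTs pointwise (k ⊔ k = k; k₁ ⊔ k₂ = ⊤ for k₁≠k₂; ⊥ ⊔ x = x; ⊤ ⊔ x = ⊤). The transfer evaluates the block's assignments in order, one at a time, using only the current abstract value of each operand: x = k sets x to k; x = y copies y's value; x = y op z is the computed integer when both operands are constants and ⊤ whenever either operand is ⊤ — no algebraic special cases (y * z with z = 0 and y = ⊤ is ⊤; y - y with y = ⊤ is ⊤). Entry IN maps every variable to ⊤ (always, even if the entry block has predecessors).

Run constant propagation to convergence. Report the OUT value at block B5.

Fixpoint table:
  B0:  IN=(all ⊤)  OUT={f:-2; rest ⊤}
  B1:  IN={f:-2; rest ⊤}  OUT={a:-2, b:4, f:-2; rest ⊤}
  B2:  IN={a:-2, b:4, f:-2; rest ⊤}  OUT={a:-2, b:4, c:-2, f:-2; rest ⊤}
  B3:  IN={a:-2, b:4, c:-2, f:-2; rest ⊤}  OUT={a:-2, b:4, c:-2, d:-2, f:-2; rest ⊤}
  B4:  IN={a:-2, b:4, c:-2, d:-2, f:-2; rest ⊤}  OUT={a:-2, b:4, d:-2, f:-2; rest ⊤}
  B5:  IN={a:-2, b:4, d:-2, f:-2; rest ⊤}  OUT={a:-2, b:4, c:5, d:-2, f:-2; rest ⊤}
  B6:  IN={a:-2, b:4, c:5, d:-2, f:-2; rest ⊤}  OUT={a:-2, b:4, c:5, f:-2; rest ⊤}
  B7:  IN=(all ⊤)  OUT={d:6; rest ⊤}
  B8:  IN=(all ⊤)  OUT={f:6; rest ⊤}
  B9:  IN=(all ⊤)  OUT=(all ⊤)

Merge at B5: IN[B5] = OUT[B4] = {a: -2, b: 4, c: ⊤, d: -2, e: ⊤, f: -2}
Applying B5's transfer function to that IN value gives OUT[B5] (row B5 above).

Answer: {a: -2, b: 4, c: 5, d: -2, e: ⊤, f: -2}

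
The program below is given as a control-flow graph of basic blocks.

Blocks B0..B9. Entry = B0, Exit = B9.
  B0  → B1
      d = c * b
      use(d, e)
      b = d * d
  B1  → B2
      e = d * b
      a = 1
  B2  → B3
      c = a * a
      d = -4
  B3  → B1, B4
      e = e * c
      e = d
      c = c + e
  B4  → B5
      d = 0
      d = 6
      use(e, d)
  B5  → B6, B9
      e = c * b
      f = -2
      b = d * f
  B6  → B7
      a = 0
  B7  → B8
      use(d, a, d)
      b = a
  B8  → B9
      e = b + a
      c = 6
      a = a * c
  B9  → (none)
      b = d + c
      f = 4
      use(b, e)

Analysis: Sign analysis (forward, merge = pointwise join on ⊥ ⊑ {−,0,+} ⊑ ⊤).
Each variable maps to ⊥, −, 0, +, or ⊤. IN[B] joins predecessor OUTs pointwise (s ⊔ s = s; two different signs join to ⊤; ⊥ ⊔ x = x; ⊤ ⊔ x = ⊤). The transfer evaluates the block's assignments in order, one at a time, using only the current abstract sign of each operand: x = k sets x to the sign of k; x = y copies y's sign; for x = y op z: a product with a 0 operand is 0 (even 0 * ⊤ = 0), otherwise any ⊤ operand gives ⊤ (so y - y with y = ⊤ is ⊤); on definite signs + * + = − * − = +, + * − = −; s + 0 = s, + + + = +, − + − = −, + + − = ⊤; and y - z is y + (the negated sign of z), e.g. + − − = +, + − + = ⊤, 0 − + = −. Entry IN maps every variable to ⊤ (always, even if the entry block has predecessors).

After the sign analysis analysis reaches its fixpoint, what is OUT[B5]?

Answer: {a: +, b: -, c: ⊤, d: +, e: ⊤, f: -}

Working:
Fixpoint table:
  B0: | IN=(all ⊤) | OUT=(all ⊤)
  B1: | IN=(all ⊤) | OUT={a:+; rest ⊤}
  B2: | IN={a:+; rest ⊤} | OUT={a:+, c:+, d:-; rest ⊤}
  B3: | IN={a:+, c:+, d:-; rest ⊤} | OUT={a:+, d:-, e:-; rest ⊤}
  B4: | IN={a:+, d:-, e:-; rest ⊤} | OUT={a:+, d:+, e:-; rest ⊤}
  B5: | IN={a:+, d:+, e:-; rest ⊤} | OUT={a:+, b:-, d:+, f:-; rest ⊤}
  B6: | IN={a:+, b:-, d:+, f:-; rest ⊤} | OUT={a:0, b:-, d:+, f:-; rest ⊤}
  B7: | IN={a:0, b:-, d:+, f:-; rest ⊤} | OUT={a:0, b:0, d:+, f:-; rest ⊤}
  B8: | IN={a:0, b:0, d:+, f:-; rest ⊤} | OUT={a:0, b:0, c:+, d:+, e:0, f:-; rest ⊤}
  B9: | IN={d:+, f:-; rest ⊤} | OUT={d:+, f:+; rest ⊤}

Merge at B5: IN[B5] = OUT[B4] = {a: +, b: ⊤, c: ⊤, d: +, e: -, f: ⊤}
Applying B5's transfer function to that IN value gives OUT[B5] (row B5 above).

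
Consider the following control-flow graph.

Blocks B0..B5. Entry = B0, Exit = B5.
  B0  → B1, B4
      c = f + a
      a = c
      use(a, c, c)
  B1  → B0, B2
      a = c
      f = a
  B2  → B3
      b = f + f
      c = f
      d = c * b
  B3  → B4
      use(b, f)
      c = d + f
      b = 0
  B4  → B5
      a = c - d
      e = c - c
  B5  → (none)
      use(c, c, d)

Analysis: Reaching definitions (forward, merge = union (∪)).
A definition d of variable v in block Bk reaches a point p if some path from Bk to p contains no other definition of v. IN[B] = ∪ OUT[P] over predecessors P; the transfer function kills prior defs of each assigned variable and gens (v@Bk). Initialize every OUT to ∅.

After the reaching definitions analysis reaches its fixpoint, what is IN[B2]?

Per-block solution:
  B0: | IN={a@B1, c@B0, f@B1} | OUT={a@B0, c@B0, f@B1}
  B1: | IN={a@B0, c@B0, f@B1} | OUT={a@B1, c@B0, f@B1}
  B2: | IN={a@B1, c@B0, f@B1} | OUT={a@B1, b@B2, c@B2, d@B2, f@B1}
  B3: | IN={a@B1, b@B2, c@B2, d@B2, f@B1} | OUT={a@B1, b@B3, c@B3, d@B2, f@B1}
  B4: | IN={a@B0, a@B1, b@B3, c@B0, c@B3, d@B2, f@B1} | OUT={a@B4, b@B3, c@B0, c@B3, d@B2, e@B4, f@B1}
  B5: | IN={a@B4, b@B3, c@B0, c@B3, d@B2, e@B4, f@B1} | OUT={a@B4, b@B3, c@B0, c@B3, d@B2, e@B4, f@B1}

Merge at B2: IN[B2] = OUT[B1] = {a@B1, c@B0, f@B1}

Answer: {a@B1, c@B0, f@B1}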